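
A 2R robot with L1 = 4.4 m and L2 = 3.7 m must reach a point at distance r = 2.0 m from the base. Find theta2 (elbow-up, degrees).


cos(theta2) = (r^2 - L1^2 - L2^2) / (2*L1*L2)
cos(theta2) = (4.0 - 19.36 - 13.69) / 32.56
cos(theta2) = -0.892199
theta2 = 153.1509 degrees


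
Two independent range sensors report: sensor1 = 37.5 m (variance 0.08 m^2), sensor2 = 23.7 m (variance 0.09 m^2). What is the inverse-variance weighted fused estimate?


w1 = (1/var1) / (1/var1 + 1/var2)
   = 12.5 / (12.5 + 11.1111) = 0.5294
w2 = 1 - w1 = 0.4706
fused = w1*s1 + w2*s2 = 19.8529 + 11.1529
= 31.0059 m


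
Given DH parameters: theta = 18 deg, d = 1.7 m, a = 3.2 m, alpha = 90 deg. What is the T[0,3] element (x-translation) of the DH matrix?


T[0,3] = a * cos(theta)
= 3.2 * cos(18 deg)
= 3.2 * 0.9511
= 3.0434


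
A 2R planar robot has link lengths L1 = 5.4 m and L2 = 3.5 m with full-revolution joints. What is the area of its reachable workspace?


r_max = L1 + L2 = 8.9 m
r_min = |L1 - L2| = 1.9 m
Area = pi*(r_max^2 - r_min^2)
= pi*(79.21 - 3.61)
= pi * 75.6
= 237.5044 m^2


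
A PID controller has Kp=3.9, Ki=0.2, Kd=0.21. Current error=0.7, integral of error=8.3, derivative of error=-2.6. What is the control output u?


u = Kp*e + Ki*int(e) + Kd*de/dt
= 3.9*0.7 + 0.2*8.3 + 0.21*(-2.6)
= 2.73 + 1.66 + -0.546
= 3.844


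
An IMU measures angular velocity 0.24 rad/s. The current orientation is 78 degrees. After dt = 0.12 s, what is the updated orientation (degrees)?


delta_theta = w * dt = 0.24 * 0.12 = 0.0288 rad
= 1.6501 deg
theta_new = 78 + 1.6501 = 79.6501 deg


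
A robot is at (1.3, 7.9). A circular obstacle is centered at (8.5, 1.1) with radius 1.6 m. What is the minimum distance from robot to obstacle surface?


center_dist = sqrt((1.3-8.5)^2 + (7.9-1.1)^2)
= sqrt(51.84 + 46.24)
= 9.9035
min_dist = center_dist - radius = 9.9035 - 1.6 = 8.3035 m


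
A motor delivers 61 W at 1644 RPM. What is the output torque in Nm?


omega = 1644 * 2*pi/60 = 172.1593 rad/s
tau = P / omega = 61 / 172.1593
= 0.3543 Nm


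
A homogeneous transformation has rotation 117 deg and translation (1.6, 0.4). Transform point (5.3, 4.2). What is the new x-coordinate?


x' = cos(theta)*px - sin(theta)*py + tx
= -0.454*5.3 - 0.891*4.2 + 1.6
= -4.5484


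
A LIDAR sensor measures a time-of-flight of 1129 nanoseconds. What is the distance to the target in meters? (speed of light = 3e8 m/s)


tof = 1129 ns = 1.129e-06 s
dist = c * tof / 2
= 3e8 * 1.129e-06 / 2
= 169.35 m


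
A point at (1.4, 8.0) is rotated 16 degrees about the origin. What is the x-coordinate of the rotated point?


x' = x*cos(theta) - y*sin(theta)
cos(16 deg) = 0.9613, sin(16 deg) = 0.2756
x' = 1.4 * 0.9613 - 8.0 * 0.2756
= 1.3458 - 2.2051
= -0.8593


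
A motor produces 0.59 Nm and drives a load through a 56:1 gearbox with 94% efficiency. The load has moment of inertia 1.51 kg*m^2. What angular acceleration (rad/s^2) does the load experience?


tau_out = tau_motor * N * eta
= 0.59 * 56 * 0.94 = 31.0576 Nm
alpha = tau_out / I = 31.0576 / 1.51
= 20.5679 rad/s^2


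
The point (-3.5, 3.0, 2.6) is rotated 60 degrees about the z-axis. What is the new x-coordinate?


Rotation about z-axis: x' = x*cos(theta) - y*sin(theta)
= -3.5 * 0.5 - 3.0 * 0.866
= -4.3481


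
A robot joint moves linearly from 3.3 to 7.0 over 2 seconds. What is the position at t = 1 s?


s = t/T = 1/2 = 0.5
p(t) = p0 + (pf-p0)*s
= 3.3 + (7.0 - 3.3) * 0.5
= 5.15


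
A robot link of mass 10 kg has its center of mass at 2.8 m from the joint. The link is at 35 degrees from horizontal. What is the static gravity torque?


tau = m*g*L*cos(angle)
= 10 * 9.81 * 2.8 * cos(35 deg)
= 10 * 9.81 * 2.8 * 0.8192
= 225.0047 Nm


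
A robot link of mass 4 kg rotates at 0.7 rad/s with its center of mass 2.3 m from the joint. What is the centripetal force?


F = m * omega^2 * r
= 4 * 0.7^2 * 2.3
= 4 * 0.49 * 2.3
= 4.508 N


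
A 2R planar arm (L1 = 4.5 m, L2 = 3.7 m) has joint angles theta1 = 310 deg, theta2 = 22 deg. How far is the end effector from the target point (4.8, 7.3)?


End effector via forward kinematics:
x = L1*cos(t1) + L2*cos(t1+t2) = 6.1595
y = L1*sin(t1) + L2*sin(t1+t2) = -5.1842
Distance to target:
d = sqrt((4.8 - 6.1595)^2 + (7.3 - -5.1842)^2)
= sqrt(1.8481 + 155.8564)
= 12.558 m


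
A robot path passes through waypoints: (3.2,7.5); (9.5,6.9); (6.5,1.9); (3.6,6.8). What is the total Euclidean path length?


Segment lengths:
  seg1 = sqrt((6.3)^2 + (-0.6)^2) = 6.3285
  seg2 = sqrt((-3.0)^2 + (-5.0)^2) = 5.831
  seg3 = sqrt((-2.9)^2 + (4.9)^2) = 5.6939
Total = 17.8533


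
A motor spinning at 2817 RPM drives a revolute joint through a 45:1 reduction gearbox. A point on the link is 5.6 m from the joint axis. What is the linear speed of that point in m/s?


omega_motor = 2817 * 2*pi/60 = 294.9956 rad/s
omega_joint = omega_motor / 45 = 6.5555 rad/s
v = omega_joint * r = 6.5555 * 5.6
= 36.7106 m/s


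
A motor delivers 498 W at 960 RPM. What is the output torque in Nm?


omega = 960 * 2*pi/60 = 100.531 rad/s
tau = P / omega = 498 / 100.531
= 4.9537 Nm


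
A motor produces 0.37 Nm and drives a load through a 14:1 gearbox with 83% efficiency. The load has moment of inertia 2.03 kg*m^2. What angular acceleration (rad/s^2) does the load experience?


tau_out = tau_motor * N * eta
= 0.37 * 14 * 0.83 = 4.2994 Nm
alpha = tau_out / I = 4.2994 / 2.03
= 2.1179 rad/s^2


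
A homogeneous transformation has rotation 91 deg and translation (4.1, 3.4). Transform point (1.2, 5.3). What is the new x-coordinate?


x' = cos(theta)*px - sin(theta)*py + tx
= -0.0175*1.2 - 0.9998*5.3 + 4.1
= -1.2201


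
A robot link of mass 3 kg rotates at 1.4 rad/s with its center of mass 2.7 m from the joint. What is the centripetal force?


F = m * omega^2 * r
= 3 * 1.4^2 * 2.7
= 3 * 1.96 * 2.7
= 15.876 N


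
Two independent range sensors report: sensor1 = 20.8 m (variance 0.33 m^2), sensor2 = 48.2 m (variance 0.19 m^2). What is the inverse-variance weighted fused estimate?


w1 = (1/var1) / (1/var1 + 1/var2)
   = 3.0303 / (3.0303 + 5.2632) = 0.3654
w2 = 1 - w1 = 0.6346
fused = w1*s1 + w2*s2 = 7.6 + 30.5885
= 38.1885 m


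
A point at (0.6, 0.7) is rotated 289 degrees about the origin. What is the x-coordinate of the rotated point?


x' = x*cos(theta) - y*sin(theta)
cos(289 deg) = 0.3256, sin(289 deg) = -0.9455
x' = 0.6 * 0.3256 - 0.7 * -0.9455
= 0.1953 - -0.6619
= 0.8572


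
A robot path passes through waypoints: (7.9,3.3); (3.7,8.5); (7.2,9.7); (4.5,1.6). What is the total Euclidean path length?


Segment lengths:
  seg1 = sqrt((-4.2)^2 + (5.2)^2) = 6.6843
  seg2 = sqrt((3.5)^2 + (1.2)^2) = 3.7
  seg3 = sqrt((-2.7)^2 + (-8.1)^2) = 8.5381
Total = 18.9225


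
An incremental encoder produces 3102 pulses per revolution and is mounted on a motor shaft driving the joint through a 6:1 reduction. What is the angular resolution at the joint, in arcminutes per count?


counts per rev = 3102
effective counts at joint = 3102 * 6 = 18612
resolution = 360*60 / 18612
= 1.1605 arcmin/count


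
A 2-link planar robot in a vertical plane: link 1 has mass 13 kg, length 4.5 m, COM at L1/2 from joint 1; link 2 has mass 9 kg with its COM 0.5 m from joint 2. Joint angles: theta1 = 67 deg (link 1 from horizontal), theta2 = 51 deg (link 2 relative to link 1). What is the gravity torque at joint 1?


Horizontal distance from joint 1 to link-1 COM:
  x_c1 = (L1/2)*cos(t1) = 2.25 * 0.3907 = 0.8791 m
Horizontal distance from joint 1 to link-2 COM:
  x_c2 = L1*cos(t1) + Lc2*cos(t1+t2)
       = 4.5*0.3907 + 0.5*-0.4695 = 1.5236 m
tau1 = m1*g*x_c1 + m2*g*x_c2
     = 13*9.81*0.8791 + 9*9.81*1.5236
     = 112.1174 + 134.5146
     = 246.632 Nm


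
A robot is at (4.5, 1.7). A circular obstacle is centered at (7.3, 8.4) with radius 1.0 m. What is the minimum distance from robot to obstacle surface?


center_dist = sqrt((4.5-7.3)^2 + (1.7-8.4)^2)
= sqrt(7.84 + 44.89)
= 7.2615
min_dist = center_dist - radius = 7.2615 - 1.0 = 6.2615 m


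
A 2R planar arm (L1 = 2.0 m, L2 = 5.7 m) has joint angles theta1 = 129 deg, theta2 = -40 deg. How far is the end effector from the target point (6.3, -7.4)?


End effector via forward kinematics:
x = L1*cos(t1) + L2*cos(t1+t2) = -1.1592
y = L1*sin(t1) + L2*sin(t1+t2) = 7.2534
Distance to target:
d = sqrt((6.3 - -1.1592)^2 + (-7.4 - 7.2534)^2)
= sqrt(55.6391 + 214.7228)
= 16.4427 m


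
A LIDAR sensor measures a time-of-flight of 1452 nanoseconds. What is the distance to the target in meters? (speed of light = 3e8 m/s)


tof = 1452 ns = 1.452e-06 s
dist = c * tof / 2
= 3e8 * 1.452e-06 / 2
= 217.8 m


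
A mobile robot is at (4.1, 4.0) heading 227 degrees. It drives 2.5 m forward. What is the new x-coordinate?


x_new = x0 + d*cos(theta)
= 4.1 + 2.5*cos(227)
= 4.1 + -1.705
= 2.395


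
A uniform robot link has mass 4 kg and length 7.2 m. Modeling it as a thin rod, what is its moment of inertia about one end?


I = (1/3) * m * L^2
= (1/3) * 4 * 7.2^2
= 0.333333 * 4 * 51.84
= 69.12 kg*m^2


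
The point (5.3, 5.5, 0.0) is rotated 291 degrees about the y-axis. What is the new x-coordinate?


Rotation about y-axis: x' = x*cos(theta) + z*sin(theta)
= 5.3 * 0.3584 + 0.0 * -0.9336
= 1.8994


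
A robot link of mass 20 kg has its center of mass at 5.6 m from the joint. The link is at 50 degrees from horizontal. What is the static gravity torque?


tau = m*g*L*cos(angle)
= 20 * 9.81 * 5.6 * cos(50 deg)
= 20 * 9.81 * 5.6 * 0.6428
= 706.2436 Nm


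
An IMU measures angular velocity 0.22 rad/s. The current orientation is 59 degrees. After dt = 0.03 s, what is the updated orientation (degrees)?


delta_theta = w * dt = 0.22 * 0.03 = 0.0066 rad
= 0.3782 deg
theta_new = 59 + 0.3782 = 59.3782 deg


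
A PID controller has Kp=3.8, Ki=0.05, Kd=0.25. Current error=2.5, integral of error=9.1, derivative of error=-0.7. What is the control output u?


u = Kp*e + Ki*int(e) + Kd*de/dt
= 3.8*2.5 + 0.05*9.1 + 0.25*(-0.7)
= 9.5 + 0.455 + -0.175
= 9.78


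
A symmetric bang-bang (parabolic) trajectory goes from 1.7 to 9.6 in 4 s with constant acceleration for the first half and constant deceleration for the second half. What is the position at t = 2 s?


Symmetric rest-to-rest: each phase covers (pf-p0)/2 in time T/2. 0.5*a*(T/2)^2 = (pf-p0)/2 => a = 4*(pf-p0)/T^2
a = 4*(9.6-1.7)/4^2 = 1.975
t = 2 is in the acceleration phase (t <= T/2).
p = p0 + 0.5*a*t^2 = 1.7 + 0.5*1.975*2^2
= 5.65


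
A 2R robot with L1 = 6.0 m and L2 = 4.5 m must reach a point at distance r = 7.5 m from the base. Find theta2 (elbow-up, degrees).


cos(theta2) = (r^2 - L1^2 - L2^2) / (2*L1*L2)
cos(theta2) = (56.25 - 36.0 - 20.25) / 54.0
cos(theta2) = 0.0
theta2 = 90.0 degrees


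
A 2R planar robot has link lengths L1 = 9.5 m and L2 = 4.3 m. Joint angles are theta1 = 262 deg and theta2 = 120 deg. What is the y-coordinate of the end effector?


Convert angles to radians: theta1 = 4.5728, theta2 = 2.0944
y = L1*sin(theta1) + L2*sin(theta1+theta2)
y = -9.4075 + 1.6108
y = -7.7967


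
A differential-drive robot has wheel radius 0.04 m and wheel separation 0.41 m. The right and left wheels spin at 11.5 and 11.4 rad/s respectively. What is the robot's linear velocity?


vR = r*wR = 0.04*11.5 = 0.46 m/s
vL = r*wL = 0.04*11.4 = 0.456 m/s
v = (vR+vL)/2 = 0.458 m/s
omega = (vR-vL)/L = 0.0098 rad/s
linear velocity = 0.458 m/s


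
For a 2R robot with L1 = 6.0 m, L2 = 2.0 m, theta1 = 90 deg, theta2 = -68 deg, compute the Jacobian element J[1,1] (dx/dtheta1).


J[1,1] = -L1*sin(t1) - L2*sin(t1+t2)
= -6.0*sin(90) - 2.0*sin(22)
= -6.7492


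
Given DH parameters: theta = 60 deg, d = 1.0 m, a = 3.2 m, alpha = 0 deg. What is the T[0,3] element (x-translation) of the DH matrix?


T[0,3] = a * cos(theta)
= 3.2 * cos(60 deg)
= 3.2 * 0.5
= 1.6


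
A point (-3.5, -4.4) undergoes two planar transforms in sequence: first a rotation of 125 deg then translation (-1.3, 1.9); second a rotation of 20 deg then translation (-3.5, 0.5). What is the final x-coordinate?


After transform 1:
x1 = cos(125)*-3.5 - sin(125)*-4.4 + -1.3 = 4.3118
y1 = sin(125)*-3.5 + cos(125)*-4.4 + 1.9 = 1.5567
After transform 2:
x2 = cos(20)*4.3118 - sin(20)*1.5567 + -3.5
= 0.0193


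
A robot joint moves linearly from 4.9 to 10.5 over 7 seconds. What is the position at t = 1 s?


s = t/T = 1/7 = 0.1429
p(t) = p0 + (pf-p0)*s
= 4.9 + (10.5 - 4.9) * 0.1429
= 5.7


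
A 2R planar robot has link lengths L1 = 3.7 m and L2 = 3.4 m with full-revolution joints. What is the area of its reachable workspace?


r_max = L1 + L2 = 7.1 m
r_min = |L1 - L2| = 0.3 m
Area = pi*(r_max^2 - r_min^2)
= pi*(50.41 - 0.09)
= pi * 50.32
= 158.0849 m^2


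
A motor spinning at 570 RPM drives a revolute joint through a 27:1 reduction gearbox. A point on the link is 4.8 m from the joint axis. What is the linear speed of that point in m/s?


omega_motor = 570 * 2*pi/60 = 59.6903 rad/s
omega_joint = omega_motor / 27 = 2.2108 rad/s
v = omega_joint * r = 2.2108 * 4.8
= 10.6116 m/s


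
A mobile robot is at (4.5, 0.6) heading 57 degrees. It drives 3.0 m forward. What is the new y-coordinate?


y_new = y0 + d*sin(theta)
= 0.6 + 3.0*sin(57)
= 0.6 + 2.516
= 3.116


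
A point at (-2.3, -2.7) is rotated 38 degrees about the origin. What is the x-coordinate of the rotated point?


x' = x*cos(theta) - y*sin(theta)
cos(38 deg) = 0.788, sin(38 deg) = 0.6157
x' = -2.3 * 0.788 - -2.7 * 0.6157
= -1.8124 - -1.6623
= -0.1501


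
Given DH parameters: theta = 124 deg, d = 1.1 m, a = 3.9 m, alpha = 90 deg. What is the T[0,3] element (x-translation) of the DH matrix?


T[0,3] = a * cos(theta)
= 3.9 * cos(124 deg)
= 3.9 * -0.5592
= -2.1809


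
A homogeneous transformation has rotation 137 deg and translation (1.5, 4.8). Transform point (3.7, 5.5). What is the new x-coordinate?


x' = cos(theta)*px - sin(theta)*py + tx
= -0.7314*3.7 - 0.682*5.5 + 1.5
= -4.957


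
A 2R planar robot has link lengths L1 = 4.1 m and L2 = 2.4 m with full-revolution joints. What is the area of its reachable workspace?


r_max = L1 + L2 = 6.5 m
r_min = |L1 - L2| = 1.7 m
Area = pi*(r_max^2 - r_min^2)
= pi*(42.25 - 2.89)
= pi * 39.36
= 123.6531 m^2


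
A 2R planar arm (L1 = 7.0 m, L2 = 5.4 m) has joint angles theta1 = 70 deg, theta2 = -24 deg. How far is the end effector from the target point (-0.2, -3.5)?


End effector via forward kinematics:
x = L1*cos(t1) + L2*cos(t1+t2) = 6.1453
y = L1*sin(t1) + L2*sin(t1+t2) = 10.4623
Distance to target:
d = sqrt((-0.2 - 6.1453)^2 + (-3.5 - 10.4623)^2)
= sqrt(40.2628 + 194.9454)
= 15.3365 m


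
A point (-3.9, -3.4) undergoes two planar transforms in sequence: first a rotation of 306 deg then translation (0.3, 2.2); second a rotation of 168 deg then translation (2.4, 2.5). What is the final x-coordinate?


After transform 1:
x1 = cos(306)*-3.9 - sin(306)*-3.4 + 0.3 = -4.743
y1 = sin(306)*-3.9 + cos(306)*-3.4 + 2.2 = 3.3567
After transform 2:
x2 = cos(168)*-4.743 - sin(168)*3.3567 + 2.4
= 6.3415


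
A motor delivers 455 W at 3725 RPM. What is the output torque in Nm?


omega = 3725 * 2*pi/60 = 390.0811 rad/s
tau = P / omega = 455 / 390.0811
= 1.1664 Nm


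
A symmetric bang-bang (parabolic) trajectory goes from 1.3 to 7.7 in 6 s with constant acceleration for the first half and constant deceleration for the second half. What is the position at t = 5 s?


Symmetric rest-to-rest: each phase covers (pf-p0)/2 in time T/2. 0.5*a*(T/2)^2 = (pf-p0)/2 => a = 4*(pf-p0)/T^2
a = 4*(7.7-1.3)/6^2 = 0.7111
t = 5 is in the deceleration phase (t > T/2).
p = pf - 0.5*a*(T-t)^2 = 7.7 - 0.5*0.7111*1^2
= 7.3444


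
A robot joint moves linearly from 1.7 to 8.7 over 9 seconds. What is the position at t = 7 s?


s = t/T = 7/9 = 0.7778
p(t) = p0 + (pf-p0)*s
= 1.7 + (8.7 - 1.7) * 0.7778
= 7.1444


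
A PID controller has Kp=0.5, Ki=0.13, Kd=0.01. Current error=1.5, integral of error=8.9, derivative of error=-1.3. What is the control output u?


u = Kp*e + Ki*int(e) + Kd*de/dt
= 0.5*1.5 + 0.13*8.9 + 0.01*(-1.3)
= 0.75 + 1.157 + -0.013
= 1.894


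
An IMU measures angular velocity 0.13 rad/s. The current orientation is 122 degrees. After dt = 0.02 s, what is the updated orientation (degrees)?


delta_theta = w * dt = 0.13 * 0.02 = 0.0026 rad
= 0.149 deg
theta_new = 122 + 0.149 = 122.149 deg


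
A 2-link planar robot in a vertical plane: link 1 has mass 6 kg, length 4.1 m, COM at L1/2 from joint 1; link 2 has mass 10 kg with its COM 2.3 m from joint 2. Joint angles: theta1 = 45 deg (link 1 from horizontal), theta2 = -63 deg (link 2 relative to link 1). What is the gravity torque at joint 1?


Horizontal distance from joint 1 to link-1 COM:
  x_c1 = (L1/2)*cos(t1) = 2.05 * 0.7071 = 1.4496 m
Horizontal distance from joint 1 to link-2 COM:
  x_c2 = L1*cos(t1) + Lc2*cos(t1+t2)
       = 4.1*0.7071 + 2.3*0.9511 = 5.0866 m
tau1 = m1*g*x_c1 + m2*g*x_c2
     = 6*9.81*1.4496 + 10*9.81*5.0866
     = 85.3216 + 498.9923
     = 584.3139 Nm


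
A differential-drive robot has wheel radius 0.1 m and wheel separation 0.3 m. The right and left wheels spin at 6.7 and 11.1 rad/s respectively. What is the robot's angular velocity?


vR = r*wR = 0.1*6.7 = 0.67 m/s
vL = r*wL = 0.1*11.1 = 1.11 m/s
v = (vR+vL)/2 = 0.89 m/s
omega = (vR-vL)/L = -1.4667 rad/s
angular velocity = -1.4667 rad/s


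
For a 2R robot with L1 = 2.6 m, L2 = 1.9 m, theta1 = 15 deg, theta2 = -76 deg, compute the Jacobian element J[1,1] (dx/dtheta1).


J[1,1] = -L1*sin(t1) - L2*sin(t1+t2)
= -2.6*sin(15) - 1.9*sin(-61)
= 0.9888


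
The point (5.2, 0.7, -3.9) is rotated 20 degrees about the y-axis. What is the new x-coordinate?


Rotation about y-axis: x' = x*cos(theta) + z*sin(theta)
= 5.2 * 0.9397 + -3.9 * 0.342
= 3.5525


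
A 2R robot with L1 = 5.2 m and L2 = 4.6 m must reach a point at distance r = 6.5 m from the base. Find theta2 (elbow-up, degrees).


cos(theta2) = (r^2 - L1^2 - L2^2) / (2*L1*L2)
cos(theta2) = (42.25 - 27.04 - 21.16) / 47.84
cos(theta2) = -0.124373
theta2 = 97.1445 degrees


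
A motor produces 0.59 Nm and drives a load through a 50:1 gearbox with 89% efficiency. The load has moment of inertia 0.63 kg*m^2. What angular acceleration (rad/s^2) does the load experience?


tau_out = tau_motor * N * eta
= 0.59 * 50 * 0.89 = 26.255 Nm
alpha = tau_out / I = 26.255 / 0.63
= 41.6746 rad/s^2


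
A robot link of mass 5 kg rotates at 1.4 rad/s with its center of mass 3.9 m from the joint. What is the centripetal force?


F = m * omega^2 * r
= 5 * 1.4^2 * 3.9
= 5 * 1.96 * 3.9
= 38.22 N


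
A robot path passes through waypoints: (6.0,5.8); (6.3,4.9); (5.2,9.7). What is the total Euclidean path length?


Segment lengths:
  seg1 = sqrt((0.3)^2 + (-0.9)^2) = 0.9487
  seg2 = sqrt((-1.1)^2 + (4.8)^2) = 4.9244
Total = 5.8731


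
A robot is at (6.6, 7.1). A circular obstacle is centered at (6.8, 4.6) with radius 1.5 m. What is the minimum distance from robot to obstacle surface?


center_dist = sqrt((6.6-6.8)^2 + (7.1-4.6)^2)
= sqrt(0.04 + 6.25)
= 2.508
min_dist = center_dist - radius = 2.508 - 1.5 = 1.008 m


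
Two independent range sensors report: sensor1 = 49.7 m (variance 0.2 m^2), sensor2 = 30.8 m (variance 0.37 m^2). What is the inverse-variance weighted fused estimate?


w1 = (1/var1) / (1/var1 + 1/var2)
   = 5.0 / (5.0 + 2.7027) = 0.6491
w2 = 1 - w1 = 0.3509
fused = w1*s1 + w2*s2 = 32.2614 + 10.807
= 43.0684 m


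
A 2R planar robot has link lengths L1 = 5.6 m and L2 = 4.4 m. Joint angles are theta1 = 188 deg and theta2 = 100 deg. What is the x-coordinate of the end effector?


Convert angles to radians: theta1 = 3.2812, theta2 = 1.7453
x = L1*cos(theta1) + L2*cos(theta1+theta2)
x = -5.5455 + 1.3597
x = -4.1858


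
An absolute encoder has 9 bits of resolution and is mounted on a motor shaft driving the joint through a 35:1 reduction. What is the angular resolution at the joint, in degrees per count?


counts = 2^9 = 512
effective counts at joint = 512 * 35 = 17920
resolution = 360 / 17920
= 0.0201 deg/count


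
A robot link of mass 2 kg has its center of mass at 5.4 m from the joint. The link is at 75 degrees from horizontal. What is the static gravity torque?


tau = m*g*L*cos(angle)
= 2 * 9.81 * 5.4 * cos(75 deg)
= 2 * 9.81 * 5.4 * 0.2588
= 27.4214 Nm


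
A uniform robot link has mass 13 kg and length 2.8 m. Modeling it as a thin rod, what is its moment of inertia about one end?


I = (1/3) * m * L^2
= (1/3) * 13 * 2.8^2
= 0.333333 * 13 * 7.84
= 33.9733 kg*m^2


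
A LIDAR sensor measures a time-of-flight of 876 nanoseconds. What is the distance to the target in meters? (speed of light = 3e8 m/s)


tof = 876 ns = 8.76e-07 s
dist = c * tof / 2
= 3e8 * 8.76e-07 / 2
= 131.4 m


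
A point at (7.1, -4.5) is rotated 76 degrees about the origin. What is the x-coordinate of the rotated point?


x' = x*cos(theta) - y*sin(theta)
cos(76 deg) = 0.2419, sin(76 deg) = 0.9703
x' = 7.1 * 0.2419 - -4.5 * 0.9703
= 1.7176 - -4.3663
= 6.084


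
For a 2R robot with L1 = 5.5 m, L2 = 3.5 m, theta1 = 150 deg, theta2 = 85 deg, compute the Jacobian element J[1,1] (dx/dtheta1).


J[1,1] = -L1*sin(t1) - L2*sin(t1+t2)
= -5.5*sin(150) - 3.5*sin(235)
= 0.117


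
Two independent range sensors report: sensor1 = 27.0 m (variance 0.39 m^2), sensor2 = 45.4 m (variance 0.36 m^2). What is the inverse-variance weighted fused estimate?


w1 = (1/var1) / (1/var1 + 1/var2)
   = 2.5641 / (2.5641 + 2.7778) = 0.48
w2 = 1 - w1 = 0.52
fused = w1*s1 + w2*s2 = 12.96 + 23.608
= 36.568 m


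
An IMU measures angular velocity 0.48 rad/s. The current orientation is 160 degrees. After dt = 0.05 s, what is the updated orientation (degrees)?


delta_theta = w * dt = 0.48 * 0.05 = 0.024 rad
= 1.3751 deg
theta_new = 160 + 1.3751 = 161.3751 deg


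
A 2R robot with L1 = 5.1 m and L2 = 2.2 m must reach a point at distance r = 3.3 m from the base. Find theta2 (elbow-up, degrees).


cos(theta2) = (r^2 - L1^2 - L2^2) / (2*L1*L2)
cos(theta2) = (10.89 - 26.01 - 4.84) / 22.44
cos(theta2) = -0.889483
theta2 = 152.8084 degrees


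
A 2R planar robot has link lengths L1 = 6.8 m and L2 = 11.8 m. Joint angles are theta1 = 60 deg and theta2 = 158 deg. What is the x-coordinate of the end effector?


Convert angles to radians: theta1 = 1.0472, theta2 = 2.7576
x = L1*cos(theta1) + L2*cos(theta1+theta2)
x = 3.4 + -9.2985
x = -5.8985


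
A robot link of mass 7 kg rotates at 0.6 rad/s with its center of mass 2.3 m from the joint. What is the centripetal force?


F = m * omega^2 * r
= 7 * 0.6^2 * 2.3
= 7 * 0.36 * 2.3
= 5.796 N


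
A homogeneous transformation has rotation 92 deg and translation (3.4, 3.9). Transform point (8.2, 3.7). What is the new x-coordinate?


x' = cos(theta)*px - sin(theta)*py + tx
= -0.0349*8.2 - 0.9994*3.7 + 3.4
= -0.5839


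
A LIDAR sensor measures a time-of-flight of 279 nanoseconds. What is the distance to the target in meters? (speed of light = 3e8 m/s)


tof = 279 ns = 2.79e-07 s
dist = c * tof / 2
= 3e8 * 2.79e-07 / 2
= 41.85 m


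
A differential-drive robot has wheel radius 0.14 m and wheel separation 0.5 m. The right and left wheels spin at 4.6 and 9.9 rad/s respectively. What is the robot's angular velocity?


vR = r*wR = 0.14*4.6 = 0.644 m/s
vL = r*wL = 0.14*9.9 = 1.386 m/s
v = (vR+vL)/2 = 1.015 m/s
omega = (vR-vL)/L = -1.484 rad/s
angular velocity = -1.484 rad/s


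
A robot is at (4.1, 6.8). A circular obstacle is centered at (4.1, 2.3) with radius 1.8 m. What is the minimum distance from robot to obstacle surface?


center_dist = sqrt((4.1-4.1)^2 + (6.8-2.3)^2)
= sqrt(0.0 + 20.25)
= 4.5
min_dist = center_dist - radius = 4.5 - 1.8 = 2.7 m


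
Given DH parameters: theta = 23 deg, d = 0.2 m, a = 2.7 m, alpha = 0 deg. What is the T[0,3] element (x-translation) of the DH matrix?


T[0,3] = a * cos(theta)
= 2.7 * cos(23 deg)
= 2.7 * 0.9205
= 2.4854


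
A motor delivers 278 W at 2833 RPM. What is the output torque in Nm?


omega = 2833 * 2*pi/60 = 296.6711 rad/s
tau = P / omega = 278 / 296.6711
= 0.9371 Nm


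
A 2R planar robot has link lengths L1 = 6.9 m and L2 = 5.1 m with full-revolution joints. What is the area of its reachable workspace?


r_max = L1 + L2 = 12.0 m
r_min = |L1 - L2| = 1.8 m
Area = pi*(r_max^2 - r_min^2)
= pi*(144.0 - 3.24)
= pi * 140.76
= 442.2106 m^2


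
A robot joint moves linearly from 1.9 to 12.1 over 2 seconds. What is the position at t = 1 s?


s = t/T = 1/2 = 0.5
p(t) = p0 + (pf-p0)*s
= 1.9 + (12.1 - 1.9) * 0.5
= 7.0


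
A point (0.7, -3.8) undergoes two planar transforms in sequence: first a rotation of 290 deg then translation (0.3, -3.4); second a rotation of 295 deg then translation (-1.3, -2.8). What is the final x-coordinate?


After transform 1:
x1 = cos(290)*0.7 - sin(290)*-3.8 + 0.3 = -3.0314
y1 = sin(290)*0.7 + cos(290)*-3.8 + -3.4 = -5.3575
After transform 2:
x2 = cos(295)*-3.0314 - sin(295)*-5.3575 + -1.3
= -7.4366


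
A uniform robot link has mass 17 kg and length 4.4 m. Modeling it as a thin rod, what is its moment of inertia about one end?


I = (1/3) * m * L^2
= (1/3) * 17 * 4.4^2
= 0.333333 * 17 * 19.36
= 109.7067 kg*m^2


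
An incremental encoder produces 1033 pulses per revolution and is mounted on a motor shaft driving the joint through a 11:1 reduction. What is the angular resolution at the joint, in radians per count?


counts per rev = 1033
effective counts at joint = 1033 * 11 = 11363
resolution = 2*pi / 11363
= 5.5295e-04 rad/count


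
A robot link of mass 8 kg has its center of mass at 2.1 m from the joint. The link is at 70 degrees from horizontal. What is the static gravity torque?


tau = m*g*L*cos(angle)
= 8 * 9.81 * 2.1 * cos(70 deg)
= 8 * 9.81 * 2.1 * 0.342
= 56.3677 Nm


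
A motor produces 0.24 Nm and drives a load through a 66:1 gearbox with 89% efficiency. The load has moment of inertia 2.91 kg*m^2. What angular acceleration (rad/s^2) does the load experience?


tau_out = tau_motor * N * eta
= 0.24 * 66 * 0.89 = 14.0976 Nm
alpha = tau_out / I = 14.0976 / 2.91
= 4.8445 rad/s^2


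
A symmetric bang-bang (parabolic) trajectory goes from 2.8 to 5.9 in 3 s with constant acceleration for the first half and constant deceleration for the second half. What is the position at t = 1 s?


Symmetric rest-to-rest: each phase covers (pf-p0)/2 in time T/2. 0.5*a*(T/2)^2 = (pf-p0)/2 => a = 4*(pf-p0)/T^2
a = 4*(5.9-2.8)/3^2 = 1.3778
t = 1 is in the acceleration phase (t <= T/2).
p = p0 + 0.5*a*t^2 = 2.8 + 0.5*1.3778*1^2
= 3.4889


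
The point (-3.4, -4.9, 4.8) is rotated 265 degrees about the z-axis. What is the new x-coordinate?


Rotation about z-axis: x' = x*cos(theta) - y*sin(theta)
= -3.4 * -0.0872 - -4.9 * -0.9962
= -4.585


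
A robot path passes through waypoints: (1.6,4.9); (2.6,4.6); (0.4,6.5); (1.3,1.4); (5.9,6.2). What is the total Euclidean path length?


Segment lengths:
  seg1 = sqrt((1.0)^2 + (-0.3)^2) = 1.044
  seg2 = sqrt((-2.2)^2 + (1.9)^2) = 2.9069
  seg3 = sqrt((0.9)^2 + (-5.1)^2) = 5.1788
  seg4 = sqrt((4.6)^2 + (4.8)^2) = 6.6483
Total = 15.778


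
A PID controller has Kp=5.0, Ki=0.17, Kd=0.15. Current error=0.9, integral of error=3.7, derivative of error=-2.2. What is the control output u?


u = Kp*e + Ki*int(e) + Kd*de/dt
= 5.0*0.9 + 0.17*3.7 + 0.15*(-2.2)
= 4.5 + 0.629 + -0.33
= 4.799


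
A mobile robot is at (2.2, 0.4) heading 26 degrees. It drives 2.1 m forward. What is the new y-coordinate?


y_new = y0 + d*sin(theta)
= 0.4 + 2.1*sin(26)
= 0.4 + 0.9206
= 1.3206


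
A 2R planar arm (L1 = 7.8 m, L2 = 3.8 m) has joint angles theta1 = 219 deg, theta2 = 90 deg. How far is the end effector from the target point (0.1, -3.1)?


End effector via forward kinematics:
x = L1*cos(t1) + L2*cos(t1+t2) = -3.6703
y = L1*sin(t1) + L2*sin(t1+t2) = -7.8619
Distance to target:
d = sqrt((0.1 - -3.6703)^2 + (-3.1 - -7.8619)^2)
= sqrt(14.2153 + 22.6753)
= 6.0738 m


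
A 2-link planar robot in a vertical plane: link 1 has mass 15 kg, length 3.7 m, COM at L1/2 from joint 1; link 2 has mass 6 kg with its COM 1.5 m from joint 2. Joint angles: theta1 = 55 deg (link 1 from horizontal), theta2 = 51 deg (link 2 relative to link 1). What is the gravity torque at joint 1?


Horizontal distance from joint 1 to link-1 COM:
  x_c1 = (L1/2)*cos(t1) = 1.85 * 0.5736 = 1.0611 m
Horizontal distance from joint 1 to link-2 COM:
  x_c2 = L1*cos(t1) + Lc2*cos(t1+t2)
       = 3.7*0.5736 + 1.5*-0.2756 = 1.7088 m
tau1 = m1*g*x_c1 + m2*g*x_c2
     = 15*9.81*1.0611 + 6*9.81*1.7088
     = 156.1433 + 100.5786
     = 256.7219 Nm


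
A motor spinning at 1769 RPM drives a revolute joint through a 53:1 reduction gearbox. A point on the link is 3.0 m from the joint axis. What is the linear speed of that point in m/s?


omega_motor = 1769 * 2*pi/60 = 185.2492 rad/s
omega_joint = omega_motor / 53 = 3.4953 rad/s
v = omega_joint * r = 3.4953 * 3.0
= 10.4858 m/s


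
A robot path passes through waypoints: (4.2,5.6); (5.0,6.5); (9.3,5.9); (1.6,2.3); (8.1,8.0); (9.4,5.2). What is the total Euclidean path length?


Segment lengths:
  seg1 = sqrt((0.8)^2 + (0.9)^2) = 1.2042
  seg2 = sqrt((4.3)^2 + (-0.6)^2) = 4.3417
  seg3 = sqrt((-7.7)^2 + (-3.6)^2) = 8.5
  seg4 = sqrt((6.5)^2 + (5.7)^2) = 8.6452
  seg5 = sqrt((1.3)^2 + (-2.8)^2) = 3.0871
Total = 25.7781


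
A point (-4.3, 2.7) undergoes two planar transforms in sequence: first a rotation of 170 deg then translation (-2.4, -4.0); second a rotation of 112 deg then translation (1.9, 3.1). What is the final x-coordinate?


After transform 1:
x1 = cos(170)*-4.3 - sin(170)*2.7 + -2.4 = 1.3658
y1 = sin(170)*-4.3 + cos(170)*2.7 + -4.0 = -7.4057
After transform 2:
x2 = cos(112)*1.3658 - sin(112)*-7.4057 + 1.9
= 8.2548


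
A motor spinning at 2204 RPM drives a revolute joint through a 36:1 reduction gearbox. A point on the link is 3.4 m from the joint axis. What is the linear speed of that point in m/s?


omega_motor = 2204 * 2*pi/60 = 230.8023 rad/s
omega_joint = omega_motor / 36 = 6.4112 rad/s
v = omega_joint * r = 6.4112 * 3.4
= 21.798 m/s


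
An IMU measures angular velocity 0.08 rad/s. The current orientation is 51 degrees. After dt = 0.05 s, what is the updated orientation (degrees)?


delta_theta = w * dt = 0.08 * 0.05 = 0.004 rad
= 0.2292 deg
theta_new = 51 + 0.2292 = 51.2292 deg


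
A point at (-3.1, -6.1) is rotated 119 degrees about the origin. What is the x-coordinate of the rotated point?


x' = x*cos(theta) - y*sin(theta)
cos(119 deg) = -0.4848, sin(119 deg) = 0.8746
x' = -3.1 * -0.4848 - -6.1 * 0.8746
= 1.5029 - -5.3352
= 6.8381


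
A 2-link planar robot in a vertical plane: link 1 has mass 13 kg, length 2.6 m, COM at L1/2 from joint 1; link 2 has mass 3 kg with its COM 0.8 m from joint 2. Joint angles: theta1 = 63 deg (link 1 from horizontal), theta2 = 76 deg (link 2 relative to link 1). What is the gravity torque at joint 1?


Horizontal distance from joint 1 to link-1 COM:
  x_c1 = (L1/2)*cos(t1) = 1.3 * 0.454 = 0.5902 m
Horizontal distance from joint 1 to link-2 COM:
  x_c2 = L1*cos(t1) + Lc2*cos(t1+t2)
       = 2.6*0.454 + 0.8*-0.7547 = 0.5766 m
tau1 = m1*g*x_c1 + m2*g*x_c2
     = 13*9.81*0.5902 + 3*9.81*0.5766
     = 75.2666 + 16.9696
     = 92.2362 Nm


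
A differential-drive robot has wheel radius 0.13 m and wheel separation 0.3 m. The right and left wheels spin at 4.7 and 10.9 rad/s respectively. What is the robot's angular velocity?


vR = r*wR = 0.13*4.7 = 0.611 m/s
vL = r*wL = 0.13*10.9 = 1.417 m/s
v = (vR+vL)/2 = 1.014 m/s
omega = (vR-vL)/L = -2.6867 rad/s
angular velocity = -2.6867 rad/s


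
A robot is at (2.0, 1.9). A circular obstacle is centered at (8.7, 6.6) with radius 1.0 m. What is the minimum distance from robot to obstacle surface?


center_dist = sqrt((2.0-8.7)^2 + (1.9-6.6)^2)
= sqrt(44.89 + 22.09)
= 8.1841
min_dist = center_dist - radius = 8.1841 - 1.0 = 7.1841 m


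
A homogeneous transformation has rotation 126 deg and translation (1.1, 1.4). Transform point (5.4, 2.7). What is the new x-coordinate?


x' = cos(theta)*px - sin(theta)*py + tx
= -0.5878*5.4 - 0.809*2.7 + 1.1
= -4.2584


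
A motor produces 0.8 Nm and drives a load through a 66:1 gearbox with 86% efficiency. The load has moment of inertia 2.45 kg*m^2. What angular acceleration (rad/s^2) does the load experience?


tau_out = tau_motor * N * eta
= 0.8 * 66 * 0.86 = 45.408 Nm
alpha = tau_out / I = 45.408 / 2.45
= 18.5339 rad/s^2


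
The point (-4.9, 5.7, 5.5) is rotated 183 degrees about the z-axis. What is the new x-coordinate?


Rotation about z-axis: x' = x*cos(theta) - y*sin(theta)
= -4.9 * -0.9986 - 5.7 * -0.0523
= 5.1916


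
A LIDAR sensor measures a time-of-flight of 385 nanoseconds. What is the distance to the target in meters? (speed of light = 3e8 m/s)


tof = 385 ns = 3.85e-07 s
dist = c * tof / 2
= 3e8 * 3.85e-07 / 2
= 57.75 m


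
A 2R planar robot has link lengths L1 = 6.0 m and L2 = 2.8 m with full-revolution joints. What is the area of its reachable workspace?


r_max = L1 + L2 = 8.8 m
r_min = |L1 - L2| = 3.2 m
Area = pi*(r_max^2 - r_min^2)
= pi*(77.44 - 10.24)
= pi * 67.2
= 211.115 m^2


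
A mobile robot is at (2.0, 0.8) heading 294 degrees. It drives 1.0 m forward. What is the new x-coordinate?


x_new = x0 + d*cos(theta)
= 2.0 + 1.0*cos(294)
= 2.0 + 0.4067
= 2.4067


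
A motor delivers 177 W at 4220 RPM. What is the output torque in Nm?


omega = 4220 * 2*pi/60 = 441.9174 rad/s
tau = P / omega = 177 / 441.9174
= 0.4005 Nm


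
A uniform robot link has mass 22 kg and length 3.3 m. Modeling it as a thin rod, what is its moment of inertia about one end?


I = (1/3) * m * L^2
= (1/3) * 22 * 3.3^2
= 0.333333 * 22 * 10.89
= 79.86 kg*m^2


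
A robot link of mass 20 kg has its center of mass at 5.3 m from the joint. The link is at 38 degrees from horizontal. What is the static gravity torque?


tau = m*g*L*cos(angle)
= 20 * 9.81 * 5.3 * cos(38 deg)
= 20 * 9.81 * 5.3 * 0.788
= 819.4209 Nm


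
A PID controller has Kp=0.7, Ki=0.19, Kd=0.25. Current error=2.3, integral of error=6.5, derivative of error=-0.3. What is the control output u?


u = Kp*e + Ki*int(e) + Kd*de/dt
= 0.7*2.3 + 0.19*6.5 + 0.25*(-0.3)
= 1.61 + 1.235 + -0.075
= 2.77


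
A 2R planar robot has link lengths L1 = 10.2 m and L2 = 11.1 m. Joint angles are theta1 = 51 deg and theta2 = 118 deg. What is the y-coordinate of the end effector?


Convert angles to radians: theta1 = 0.8901, theta2 = 2.0595
y = L1*sin(theta1) + L2*sin(theta1+theta2)
y = 7.9269 + 2.118
y = 10.0449


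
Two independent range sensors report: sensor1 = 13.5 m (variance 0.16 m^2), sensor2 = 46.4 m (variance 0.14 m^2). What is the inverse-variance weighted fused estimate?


w1 = (1/var1) / (1/var1 + 1/var2)
   = 6.25 / (6.25 + 7.1429) = 0.4667
w2 = 1 - w1 = 0.5333
fused = w1*s1 + w2*s2 = 6.3 + 24.7467
= 31.0467 m


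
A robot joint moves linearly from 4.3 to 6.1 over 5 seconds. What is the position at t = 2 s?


s = t/T = 2/5 = 0.4
p(t) = p0 + (pf-p0)*s
= 4.3 + (6.1 - 4.3) * 0.4
= 5.02


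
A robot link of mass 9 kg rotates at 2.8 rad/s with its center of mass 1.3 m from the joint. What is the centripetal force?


F = m * omega^2 * r
= 9 * 2.8^2 * 1.3
= 9 * 7.84 * 1.3
= 91.728 N


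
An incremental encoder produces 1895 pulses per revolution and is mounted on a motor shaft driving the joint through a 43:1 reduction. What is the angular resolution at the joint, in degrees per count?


counts per rev = 1895
effective counts at joint = 1895 * 43 = 81485
resolution = 360 / 81485
= 0.0044 deg/count


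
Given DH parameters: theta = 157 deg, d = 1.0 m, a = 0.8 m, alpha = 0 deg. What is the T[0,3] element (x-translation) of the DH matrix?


T[0,3] = a * cos(theta)
= 0.8 * cos(157 deg)
= 0.8 * -0.9205
= -0.7364


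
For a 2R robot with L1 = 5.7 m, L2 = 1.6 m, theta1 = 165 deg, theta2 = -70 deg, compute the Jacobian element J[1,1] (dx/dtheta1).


J[1,1] = -L1*sin(t1) - L2*sin(t1+t2)
= -5.7*sin(165) - 1.6*sin(95)
= -3.0692


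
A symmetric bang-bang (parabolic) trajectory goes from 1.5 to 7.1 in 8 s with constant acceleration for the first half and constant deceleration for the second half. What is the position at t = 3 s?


Symmetric rest-to-rest: each phase covers (pf-p0)/2 in time T/2. 0.5*a*(T/2)^2 = (pf-p0)/2 => a = 4*(pf-p0)/T^2
a = 4*(7.1-1.5)/8^2 = 0.35
t = 3 is in the acceleration phase (t <= T/2).
p = p0 + 0.5*a*t^2 = 1.5 + 0.5*0.35*3^2
= 3.075


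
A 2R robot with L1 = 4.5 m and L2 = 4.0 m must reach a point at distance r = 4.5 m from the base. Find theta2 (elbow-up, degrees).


cos(theta2) = (r^2 - L1^2 - L2^2) / (2*L1*L2)
cos(theta2) = (20.25 - 20.25 - 16.0) / 36.0
cos(theta2) = -0.444444
theta2 = 116.3878 degrees


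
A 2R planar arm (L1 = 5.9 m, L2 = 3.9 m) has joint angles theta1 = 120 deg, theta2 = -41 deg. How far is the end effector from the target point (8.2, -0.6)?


End effector via forward kinematics:
x = L1*cos(t1) + L2*cos(t1+t2) = -2.2058
y = L1*sin(t1) + L2*sin(t1+t2) = 8.9379
Distance to target:
d = sqrt((8.2 - -2.2058)^2 + (-0.6 - 8.9379)^2)
= sqrt(108.2816 + 90.9715)
= 14.1157 m


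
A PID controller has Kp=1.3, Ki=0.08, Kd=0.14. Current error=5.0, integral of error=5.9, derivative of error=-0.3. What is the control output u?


u = Kp*e + Ki*int(e) + Kd*de/dt
= 1.3*5.0 + 0.08*5.9 + 0.14*(-0.3)
= 6.5 + 0.472 + -0.042
= 6.93


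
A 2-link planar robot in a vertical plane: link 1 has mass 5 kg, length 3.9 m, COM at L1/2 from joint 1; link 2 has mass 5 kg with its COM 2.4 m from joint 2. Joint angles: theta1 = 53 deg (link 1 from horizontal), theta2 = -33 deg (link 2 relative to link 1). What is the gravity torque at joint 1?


Horizontal distance from joint 1 to link-1 COM:
  x_c1 = (L1/2)*cos(t1) = 1.95 * 0.6018 = 1.1735 m
Horizontal distance from joint 1 to link-2 COM:
  x_c2 = L1*cos(t1) + Lc2*cos(t1+t2)
       = 3.9*0.6018 + 2.4*0.9397 = 4.6023 m
tau1 = m1*g*x_c1 + m2*g*x_c2
     = 5*9.81*1.1735 + 5*9.81*4.6023
     = 57.5621 + 225.7448
     = 283.3069 Nm


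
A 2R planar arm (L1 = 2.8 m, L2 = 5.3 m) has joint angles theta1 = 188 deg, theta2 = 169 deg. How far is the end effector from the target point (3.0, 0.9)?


End effector via forward kinematics:
x = L1*cos(t1) + L2*cos(t1+t2) = 2.52
y = L1*sin(t1) + L2*sin(t1+t2) = -0.6671
Distance to target:
d = sqrt((3.0 - 2.52)^2 + (0.9 - -0.6671)^2)
= sqrt(0.2304 + 2.4557)
= 1.6389 m


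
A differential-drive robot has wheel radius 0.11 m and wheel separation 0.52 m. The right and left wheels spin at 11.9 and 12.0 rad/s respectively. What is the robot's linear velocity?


vR = r*wR = 0.11*11.9 = 1.309 m/s
vL = r*wL = 0.11*12.0 = 1.32 m/s
v = (vR+vL)/2 = 1.3145 m/s
omega = (vR-vL)/L = -0.0212 rad/s
linear velocity = 1.3145 m/s


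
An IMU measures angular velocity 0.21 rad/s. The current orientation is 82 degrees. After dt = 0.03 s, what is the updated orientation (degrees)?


delta_theta = w * dt = 0.21 * 0.03 = 0.0063 rad
= 0.361 deg
theta_new = 82 + 0.361 = 82.361 deg


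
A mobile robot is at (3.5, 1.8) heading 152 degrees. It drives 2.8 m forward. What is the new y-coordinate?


y_new = y0 + d*sin(theta)
= 1.8 + 2.8*sin(152)
= 1.8 + 1.3145
= 3.1145


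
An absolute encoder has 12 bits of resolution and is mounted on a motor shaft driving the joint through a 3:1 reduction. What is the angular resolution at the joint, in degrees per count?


counts = 2^12 = 4096
effective counts at joint = 4096 * 3 = 12288
resolution = 360 / 12288
= 0.0293 deg/count


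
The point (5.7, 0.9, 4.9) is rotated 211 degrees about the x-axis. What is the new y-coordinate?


Rotation about x-axis: y' = y*cos(theta) - z*sin(theta)
= 0.9 * -0.8572 - 4.9 * -0.515
= 1.7522


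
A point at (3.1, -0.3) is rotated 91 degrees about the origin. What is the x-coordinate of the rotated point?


x' = x*cos(theta) - y*sin(theta)
cos(91 deg) = -0.0175, sin(91 deg) = 0.9998
x' = 3.1 * -0.0175 - -0.3 * 0.9998
= -0.0541 - -0.3
= 0.2459
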